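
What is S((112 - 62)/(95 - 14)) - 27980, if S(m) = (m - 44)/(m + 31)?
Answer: -71660294/2561 ≈ -27981.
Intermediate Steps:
S(m) = (-44 + m)/(31 + m)
S((112 - 62)/(95 - 14)) - 27980 = (-44 + (112 - 62)/(95 - 14))/(31 + (112 - 62)/(95 - 14)) - 27980 = (-44 + 50/81)/(31 + 50/81) - 27980 = -3514/81/(2561/81) - 27980 = (81/2561)*(-3514/81) - 27980 = -3514/2561 - 27980 = -71660294/2561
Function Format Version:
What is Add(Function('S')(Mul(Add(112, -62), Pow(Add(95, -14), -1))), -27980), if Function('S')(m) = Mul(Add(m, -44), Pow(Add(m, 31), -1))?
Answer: Rational(-71660294, 2561) ≈ -27981.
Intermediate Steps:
Function('S')(m) = Mul(Pow(Add(31, m), -1), Add(-44, m)) (Function('S')(m) = Mul(Add(-44, m), Pow(Add(31, m), -1)) = Mul(Pow(Add(31, m), -1), Add(-44, m)))
Add(Function('S')(Mul(Add(112, -62), Pow(Add(95, -14), -1))), -27980) = Add(Mul(Pow(Add(31, Mul(Add(112, -62), Pow(Add(95, -14), -1))), -1), Add(-44, Mul(Add(112, -62), Pow(Add(95, -14), -1)))), -27980) = Add(Mul(Pow(Add(31, Mul(50, Pow(81, -1))), -1), Add(-44, Mul(50, Pow(81, -1)))), -27980) = Add(Mul(Pow(Add(31, Mul(50, Rational(1, 81))), -1), Add(-44, Mul(50, Rational(1, 81)))), -27980) = Add(Mul(Pow(Add(31, Rational(50, 81)), -1), Add(-44, Rational(50, 81))), -27980) = Add(Mul(Pow(Rational(2561, 81), -1), Rational(-3514, 81)), -27980) = Add(Mul(Rational(81, 2561), Rational(-3514, 81)), -27980) = Add(Rational(-3514, 2561), -27980) = Rational(-71660294, 2561)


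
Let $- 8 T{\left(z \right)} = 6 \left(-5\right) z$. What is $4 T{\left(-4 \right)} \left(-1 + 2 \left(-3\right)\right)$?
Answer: $420$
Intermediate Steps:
$T{\left(z \right)} = \frac{15 z}{4}$ ($T{\left(z \right)} = - \frac{6 \left(-5\right) z}{8} = - \frac{\left(-30\right) z}{8} = \frac{15 z}{4}$)
$4 T{\left(-4 \right)} \left(-1 + 2 \left(-3\right)\right) = 4 \cdot \frac{15}{4} \left(-4\right) \left(-1 + 2 \left(-3\right)\right) = 4 \left(-15\right) \left(-1 - 6\right) = \left(-60\right) \left(-7\right) = 420$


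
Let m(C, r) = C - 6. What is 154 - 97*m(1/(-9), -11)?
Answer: 6721/9 ≈ 746.78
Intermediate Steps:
m(C, r) = -6 + C
154 - 97*m(1/(-9), -11) = 154 - 97*(-6 + 1/(-9)) = 154 - 97*(-6 - 1/9) = 154 - 97*(-55/9) = 154 + 5335/9 = 6721/9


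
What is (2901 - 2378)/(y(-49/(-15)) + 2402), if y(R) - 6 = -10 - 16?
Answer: 523/2382 ≈ 0.21956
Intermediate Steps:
y(R) = -20 (y(R) = 6 + (-10 - 16) = 6 - 26 = -20)
(2901 - 2378)/(y(-49/(-15)) + 2402) = (2901 - 2378)/(-20 + 2402) = 523/2382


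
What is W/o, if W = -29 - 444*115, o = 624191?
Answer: -51089/624191 ≈ -0.081848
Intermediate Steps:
W = -51089 (W = -29 - 51060 = -51089)
W/o = -51089/624191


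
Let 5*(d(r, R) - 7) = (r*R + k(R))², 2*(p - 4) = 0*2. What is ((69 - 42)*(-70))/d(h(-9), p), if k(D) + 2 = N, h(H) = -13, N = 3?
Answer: -4725/1318 ≈ -3.5850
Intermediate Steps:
k(D) = 1 (k(D) = -2 + 3 = 1)
p = 4 (p = 4 + (0*2)/2 = 4 + (½)*0 = 4 + 0 = 4)
d(r, R) = 7 + (1 + R*r)²/5 (d(r, R) = 7 + (r*R + 1)²/5 = 7 + (R*r + 1)²/5 = 7 + (1 + R*r)²/5)
((69 - 42)*(-70))/d(h(-9), p) = ((69 - 42)*(-70))/(7 + (1 + 4*(-13))²/5) = (27*(-70))/(7 + (1 - 52)²/5) = -1890/(7 + (⅕)*(-51)²) = -1890/(7 + (⅕)*2601) = -1890/(7 + 2601/5) = -1890/2636/5 = -1890*5/2636 = -4725/1318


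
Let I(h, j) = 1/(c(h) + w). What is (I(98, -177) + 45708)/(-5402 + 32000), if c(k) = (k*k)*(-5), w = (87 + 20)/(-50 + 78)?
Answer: 30726128848/17879880447 ≈ 1.7185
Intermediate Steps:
w = 107/28 ≈ 3.8214
c(k) = -5*k**2 (c(k) = k**2*(-5) = -5*k**2)
I(h, j) = 1/(107/28 - 5*h**2) (I(h, j) = 1/(-5*h**2 + 107/28) = 1/(107/28 - 5*h**2))
(I(98, -177) + 45708)/(-5402 + 32000) = (-28/(-107 + 140*98**2) + 45708)/(-5402 + 32000) = (-28/(-107 + 140*9604) + 45708)/26598 = (-28/(-107 + 1344560) + 45708)*(1/26598) = (-28/1344453 + 45708)*(1/26598) = (61452257696/1344453)*(1/26598) = 30726128848/17879880447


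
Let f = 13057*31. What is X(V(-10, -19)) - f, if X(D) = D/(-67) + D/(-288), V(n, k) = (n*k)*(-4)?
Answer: -976264279/2412 ≈ -4.0475e+5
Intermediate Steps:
V(n, k) = -4*k*n (V(n, k) = (k*n)*(-4) = -4*k*n)
f = 404767
X(D) = -355*D/19296 (X(D) = D*(-1/67) + D*(-1/288) = -D/67 - D/288 = -355*D/19296)
X(V(-10, -19)) - f = -(-355)*(-19)*(-10)/4824 - 1*404767 = -355/19296*(-760) - 404767 = 33725/2412 - 404767 = -976264279/2412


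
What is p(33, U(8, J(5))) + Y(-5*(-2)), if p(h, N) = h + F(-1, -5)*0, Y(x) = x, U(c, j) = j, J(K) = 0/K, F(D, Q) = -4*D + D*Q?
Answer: 43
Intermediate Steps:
J(K) = 0
p(h, N) = h (p(h, N) = h - (-4 - 5)*0 = h - 1*(-9)*0 = h + 9*0 = h + 0 = h)
p(33, U(8, J(5))) + Y(-5*(-2)) = 33 - 5*(-2) = 33 + 10 = 43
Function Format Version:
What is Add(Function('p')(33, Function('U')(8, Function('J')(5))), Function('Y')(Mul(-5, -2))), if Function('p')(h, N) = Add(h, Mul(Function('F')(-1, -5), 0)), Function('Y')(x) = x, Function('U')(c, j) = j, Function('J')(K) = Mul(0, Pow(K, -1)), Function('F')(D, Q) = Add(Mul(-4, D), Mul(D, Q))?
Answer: 43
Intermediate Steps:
Function('J')(K) = 0
Function('p')(h, N) = h (Function('p')(h, N) = Add(h, Mul(Mul(-1, Add(-4, -5)), 0)) = Add(h, Mul(Mul(-1, -9), 0)) = Add(h, Mul(9, 0)) = Add(h, 0) = h)
Add(Function('p')(33, Function('U')(8, Function('J')(5))), Function('Y')(Mul(-5, -2))) = Add(33, Mul(-5, -2)) = Add(33, 10) = 43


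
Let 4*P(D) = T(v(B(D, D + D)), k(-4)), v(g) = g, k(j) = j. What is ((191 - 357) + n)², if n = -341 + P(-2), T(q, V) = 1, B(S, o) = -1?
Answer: 4108729/16 ≈ 2.5680e+5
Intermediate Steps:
P(D) = ¼ (P(D) = (¼)*1 = ¼)
n = -1363/4 (n = -341 + ¼ = -1363/4 ≈ -340.75)
((191 - 357) + n)² = ((191 - 357) - 1363/4)² = (-166 - 1363/4)² = (-2027/4)² = 4108729/16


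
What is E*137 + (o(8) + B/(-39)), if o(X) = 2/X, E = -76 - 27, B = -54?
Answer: -733687/52 ≈ -14109.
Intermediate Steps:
E = -103
E*137 + (o(8) + B/(-39)) = -103*137 + (2/8 - 54/(-39)) = -14111 + (2*(1/8) - 54*(-1/39)) = -14111 + (1/4 + 18/13) = -14111 + 85/52 = -733687/52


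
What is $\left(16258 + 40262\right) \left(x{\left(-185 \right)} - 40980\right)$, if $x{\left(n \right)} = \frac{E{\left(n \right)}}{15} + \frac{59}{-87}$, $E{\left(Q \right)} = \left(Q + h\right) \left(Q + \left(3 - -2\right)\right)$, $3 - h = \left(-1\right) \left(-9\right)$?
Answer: $- \frac{63413838600}{29} \approx -2.1867 \cdot 10^{9}$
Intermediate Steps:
$h = -6$ ($h = 3 - \left(-1\right) \left(-9\right) = 3 - 9 = -6$)
$E{\left(Q \right)} = \left(-6 + Q\right) \left(5 + Q\right)$ ($E{\left(Q \right)} = \left(Q - 6\right) \left(Q + \left(3 - -2\right)\right) = \left(-6 + Q\right) \left(Q + \left(3 + 2\right)\right) = \left(-6 + Q\right) \left(Q + 5\right) = \left(-6 + Q\right) \left(5 + Q\right)$)
$x{\left(n \right)} = - \frac{233}{87} - \frac{n}{15} + \frac{n^{2}}{15}$ ($x{\left(n \right)} = \frac{-30 + n^{2} - n}{15} + \frac{59}{-87} = \left(-30 + n^{2} - n\right) \frac{1}{15} + 59 \left(- \frac{1}{87}\right) = \left(-2 - \frac{n}{15} + \frac{n^{2}}{15}\right) - \frac{59}{87} = - \frac{233}{87} - \frac{n}{15} + \frac{n^{2}}{15}$)
$\left(16258 + 40262\right) \left(x{\left(-185 \right)} - 40980\right) = \left(16258 + 40262\right) \left(\left(- \frac{233}{87} - - \frac{37}{3} + \frac{\left(-185\right)^{2}}{15}\right) - 40980\right) = 56520 \left(\left(- \frac{233}{87} + \frac{37}{3} + \frac{1}{15} \cdot 34225\right) - 40980\right) = 56520 \left(\left(- \frac{233}{87} + \frac{37}{3} + \frac{6845}{3}\right) - 40980\right) = 56520 \left(\frac{199345}{87} - 40980\right) = 56520 \left(- \frac{3365915}{87}\right) = - \frac{63413838600}{29}$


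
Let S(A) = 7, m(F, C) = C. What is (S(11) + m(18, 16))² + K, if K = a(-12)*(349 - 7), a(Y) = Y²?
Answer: 49777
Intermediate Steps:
K = 49248 (K = (-12)²*(349 - 7) = 144*342 = 49248)
(S(11) + m(18, 16))² + K = (7 + 16)² + 49248 = 23² + 49248 = 529 + 49248 = 49777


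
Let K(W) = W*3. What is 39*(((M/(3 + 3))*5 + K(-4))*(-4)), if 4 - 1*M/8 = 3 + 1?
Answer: 1872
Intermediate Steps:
K(W) = 3*W
M = 0 (M = 32 - 8*(3 + 1) = 32 - 8*4 = 32 - 32 = 0)
39*(((M/(3 + 3))*5 + K(-4))*(-4)) = 39*(((0/(3 + 3))*5 + 3*(-4))*(-4)) = 39*(((0/6)*5 - 12)*(-4)) = 39*(((0*(⅙))*5 - 12)*(-4)) = 39*((0*5 - 12)*(-4)) = 39*((0 - 12)*(-4)) = 39*(-12*(-4)) = 39*48 = 1872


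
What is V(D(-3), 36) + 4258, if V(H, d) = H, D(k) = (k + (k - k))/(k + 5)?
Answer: 8513/2 ≈ 4256.5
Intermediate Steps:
D(k) = k/(5 + k) (D(k) = (k + 0)/(5 + k) = k/(5 + k))
V(D(-3), 36) + 4258 = -3/(5 - 3) + 4258 = -3/2 + 4258 = 8513/2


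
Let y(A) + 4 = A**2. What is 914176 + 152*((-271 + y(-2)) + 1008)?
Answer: 1026200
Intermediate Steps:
y(A) = -4 + A**2
914176 + 152*((-271 + y(-2)) + 1008) = 914176 + 152*((-271 + (-4 + (-2)**2)) + 1008) = 914176 + 152*((-271 + (-4 + 4)) + 1008) = 914176 + 152*((-271 + 0) + 1008) = 914176 + 152*(-271 + 1008) = 914176 + 152*737 = 914176 + 112024 = 1026200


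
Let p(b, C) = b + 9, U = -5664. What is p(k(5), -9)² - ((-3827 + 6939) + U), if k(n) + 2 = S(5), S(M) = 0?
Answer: 2601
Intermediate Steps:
k(n) = -2 (k(n) = -2 + 0 = -2)
p(b, C) = 9 + b
p(k(5), -9)² - ((-3827 + 6939) + U) = (9 - 2)² - ((-3827 + 6939) - 5664) = 7² - (3112 - 5664) = 49 - 1*(-2552) = 49 + 2552 = 2601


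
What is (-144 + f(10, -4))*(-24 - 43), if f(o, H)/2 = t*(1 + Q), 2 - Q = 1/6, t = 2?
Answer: 26666/3 ≈ 8888.7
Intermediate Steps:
Q = 11/6 (Q = 2 - 1/6 = 11/6 ≈ 1.8333)
f(o, H) = 34/3 (f(o, H) = 2*(2*(1 + 11/6)) = 2*(2*(17/6)) = 2*(17/3) = 34/3)
(-144 + f(10, -4))*(-24 - 43) = (-144 + 34/3)*(-24 - 43) = -398/3*(-67) = 26666/3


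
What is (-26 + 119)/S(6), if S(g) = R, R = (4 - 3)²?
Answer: 93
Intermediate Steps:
R = 1 (R = 1² = 1)
S(g) = 1
(-26 + 119)/S(6) = (-26 + 119)/1 = 1*93 = 93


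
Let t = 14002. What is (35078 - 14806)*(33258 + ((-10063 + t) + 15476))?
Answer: 1067787056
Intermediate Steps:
(35078 - 14806)*(33258 + ((-10063 + t) + 15476)) = (35078 - 14806)*(33258 + ((-10063 + 14002) + 15476)) = 20272*(33258 + (3939 + 15476)) = 20272*(33258 + 19415) = 20272*52673 = 1067787056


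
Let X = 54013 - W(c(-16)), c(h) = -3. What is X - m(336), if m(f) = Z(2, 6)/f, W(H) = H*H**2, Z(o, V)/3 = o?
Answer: 3026239/56 ≈ 54040.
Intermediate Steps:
Z(o, V) = 3*o
W(H) = H**3
m(f) = 6/f (m(f) = (3*2)/f = 6/f)
X = 54040 (X = 54013 - 1*(-3)**3 = 54013 - 1*(-27) = 54013 + 27 = 54040)
X - m(336) = 54040 - 6/336 = 54040 - 1*1/56 = 54040 - 1/56 = 3026239/56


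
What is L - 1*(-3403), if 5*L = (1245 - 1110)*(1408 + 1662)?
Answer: 86293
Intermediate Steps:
L = 82890 (L = ((1245 - 1110)*(1408 + 1662))/5 = (135*3070)/5 = (1/5)*414450 = 82890)
L - 1*(-3403) = 82890 - 1*(-3403) = 82890 + 3403 = 86293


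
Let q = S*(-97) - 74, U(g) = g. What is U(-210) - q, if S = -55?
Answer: -5471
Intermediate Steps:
q = 5261 (q = -55*(-97) - 74 = 5335 - 74 = 5261)
U(-210) - q = -210 - 1*5261 = -210 - 5261 = -5471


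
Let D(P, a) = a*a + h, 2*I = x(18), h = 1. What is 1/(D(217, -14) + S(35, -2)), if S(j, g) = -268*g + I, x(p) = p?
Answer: 1/742 ≈ 0.0013477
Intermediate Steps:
I = 9 (I = (1/2)*18 = 9)
S(j, g) = 9 - 268*g (S(j, g) = -268*g + 9 = 9 - 268*g)
D(P, a) = 1 + a**2 (D(P, a) = a*a + 1 = a**2 + 1 = 1 + a**2)
1/(D(217, -14) + S(35, -2)) = 1/((1 + (-14)**2) + (9 - 268*(-2))) = 1/((1 + 196) + (9 + 536)) = 1/(197 + 545) = 1/742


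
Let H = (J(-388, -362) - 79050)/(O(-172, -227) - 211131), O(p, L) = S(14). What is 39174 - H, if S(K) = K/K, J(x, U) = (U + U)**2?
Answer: 4135625873/105565 ≈ 39176.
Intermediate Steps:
J(x, U) = 4*U**2 (J(x, U) = (2*U)**2 = 4*U**2)
S(K) = 1
O(p, L) = 1
H = -222563/105565 (H = (4*(-362)**2 - 79050)/(1 - 211131) = (4*131044 - 79050)/(-211130) = (524176 - 79050)*(-1/211130) = 445126*(-1/211130) = -222563/105565 ≈ -2.1083)
39174 - H = 39174 - 1*(-222563/105565) = 39174 + 222563/105565 = 4135625873/105565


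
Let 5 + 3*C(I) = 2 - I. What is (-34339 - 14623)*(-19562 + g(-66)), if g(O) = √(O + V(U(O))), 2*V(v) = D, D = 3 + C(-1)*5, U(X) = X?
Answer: 957794644 - 24481*I*√2382/3 ≈ 9.5779e+8 - 3.9827e+5*I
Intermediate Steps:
C(I) = -1 - I/3 (C(I) = -5/3 + (2 - I)/3 = -5/3 + (⅔ - I/3) = -1 - I/3)
D = -⅓ (D = 3 + (-1 - ⅓*(-1))*5 = 3 + (-1 + ⅓)*5 = 3 - ⅔*5 = 3 - 10/3 = -⅓ ≈ -0.33333)
V(v) = -⅙ (V(v) = (½)*(-⅓) = -⅙)
g(O) = √(-⅙ + O) (g(O) = √(O - ⅙) = √(-⅙ + O))
(-34339 - 14623)*(-19562 + g(-66)) = (-34339 - 14623)*(-19562 + √(-6 + 36*(-66))/6) = -48962*(-19562 + √(-6 - 2376)/6) = -48962*(-19562 + √(-2382)/6) = -48962*(-19562 + (I*√2382)/6) = -48962*(-19562 + I*√2382/6) = 957794644 - 24481*I*√2382/3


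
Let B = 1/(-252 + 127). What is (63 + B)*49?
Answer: 385826/125 ≈ 3086.6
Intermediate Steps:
B = -1/125 (B = 1/(-125) = -1/125 ≈ -0.0080000)
(63 + B)*49 = (63 - 1/125)*49 = (7874/125)*49 = 385826/125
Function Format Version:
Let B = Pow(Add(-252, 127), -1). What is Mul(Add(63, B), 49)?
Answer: Rational(385826, 125) ≈ 3086.6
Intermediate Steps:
B = Rational(-1, 125) (B = Pow(-125, -1) = Rational(-1, 125) ≈ -0.0080000)
Mul(Add(63, B), 49) = Mul(Add(63, Rational(-1, 125)), 49) = Mul(Rational(7874, 125), 49) = Rational(385826, 125)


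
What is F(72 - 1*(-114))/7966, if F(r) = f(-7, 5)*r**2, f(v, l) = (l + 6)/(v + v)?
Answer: -95139/27881 ≈ -3.4123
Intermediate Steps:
f(v, l) = (6 + l)/(2*v) (f(v, l) = (6 + l)/((2*v)) = (6 + l)*(1/(2*v)) = (6 + l)/(2*v))
F(r) = -11*r**2/14 (F(r) = ((1/2)*(6 + 5)/(-7))*r**2 = ((1/2)*(-1/7)*11)*r**2 = -11*r**2/14)
F(72 - 1*(-114))/7966 = -11*(72 - 1*(-114))**2/14/7966 = -11*(72 + 114)**2/14*(1/7966) = -11/14*186**2*(1/7966) = -11/14*34596*(1/7966) = -190278/7*1/7966 = -95139/27881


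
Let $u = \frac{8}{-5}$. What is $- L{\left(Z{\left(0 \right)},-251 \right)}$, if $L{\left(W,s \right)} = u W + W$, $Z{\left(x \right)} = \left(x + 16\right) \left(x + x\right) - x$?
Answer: $0$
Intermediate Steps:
$u = - \frac{8}{5}$ ($u = 8 \left(- \frac{1}{5}\right) = - \frac{8}{5} \approx -1.6$)
$Z{\left(x \right)} = - x + 2 x \left(16 + x\right)$ ($Z{\left(x \right)} = \left(16 + x\right) 2 x - x = 2 x \left(16 + x\right) - x = - x + 2 x \left(16 + x\right)$)
$L{\left(W,s \right)} = - \frac{3 W}{5}$ ($L{\left(W,s \right)} = - \frac{8 W}{5} + W = - \frac{3 W}{5}$)
$- L{\left(Z{\left(0 \right)},-251 \right)} = - \frac{\left(-3\right) 0 \left(31 + 2 \cdot 0\right)}{5} = - \frac{\left(-3\right) 0 \left(31 + 0\right)}{5} = - \frac{\left(-3\right) 0 \cdot 31}{5} = - \frac{\left(-3\right) 0}{5} = \left(-1\right) 0 = 0$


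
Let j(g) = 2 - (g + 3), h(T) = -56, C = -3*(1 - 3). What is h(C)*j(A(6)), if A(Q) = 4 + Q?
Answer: 616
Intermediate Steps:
C = 6 (C = -3*(-2) = 6)
j(g) = -1 - g (j(g) = 2 - (3 + g) = 2 + (-3 - g) = -1 - g)
h(C)*j(A(6)) = -56*(-1 - (4 + 6)) = -56*(-1 - 1*10) = -56*(-1 - 10) = -56*(-11) = 616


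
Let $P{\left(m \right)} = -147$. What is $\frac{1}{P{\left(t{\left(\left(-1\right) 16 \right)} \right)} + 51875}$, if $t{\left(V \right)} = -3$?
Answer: $\frac{1}{51728} \approx 1.9332 \cdot 10^{-5}$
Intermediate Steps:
$\frac{1}{P{\left(t{\left(\left(-1\right) 16 \right)} \right)} + 51875} = \frac{1}{-147 + 51875} = \frac{1}{51728}$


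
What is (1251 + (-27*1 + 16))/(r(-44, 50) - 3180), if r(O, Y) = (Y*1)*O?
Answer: -62/269 ≈ -0.23048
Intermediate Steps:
r(O, Y) = O*Y (r(O, Y) = Y*O = O*Y)
(1251 + (-27*1 + 16))/(r(-44, 50) - 3180) = (1251 + (-27*1 + 16))/(-44*50 - 3180) = (1251 + (-27 + 16))/(-2200 - 3180) = (1251 - 11)/(-5380) = 1240*(-1/5380) = -62/269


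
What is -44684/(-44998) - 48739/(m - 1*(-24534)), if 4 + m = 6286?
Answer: -408087689/693329184 ≈ -0.58859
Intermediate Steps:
m = 6282 (m = -4 + 6286 = 6282)
-44684/(-44998) - 48739/(m - 1*(-24534)) = -44684/(-44998) - 48739/(6282 - 1*(-24534)) = -44684*(-1/44998) - 48739/(6282 + 24534) = 22342/22499 - 48739/30816 = -408087689/693329184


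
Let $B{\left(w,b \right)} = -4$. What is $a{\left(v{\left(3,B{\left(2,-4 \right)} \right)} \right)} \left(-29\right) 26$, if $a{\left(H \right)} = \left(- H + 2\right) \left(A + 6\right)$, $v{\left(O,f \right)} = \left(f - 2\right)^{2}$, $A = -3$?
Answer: $76908$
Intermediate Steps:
$v{\left(O,f \right)} = \left(-2 + f\right)^{2}$
$a{\left(H \right)} = 6 - 3 H$ ($a{\left(H \right)} = \left(- H + 2\right) \left(-3 + 6\right) = \left(2 - H\right) 3 = 6 - 3 H$)
$a{\left(v{\left(3,B{\left(2,-4 \right)} \right)} \right)} \left(-29\right) 26 = \left(6 - 3 \left(-2 - 4\right)^{2}\right) \left(-29\right) 26 = \left(6 - 3 \left(-6\right)^{2}\right) \left(-29\right) 26 = \left(6 - 108\right) \left(-29\right) 26 = \left(-102\right) \left(-29\right) 26 = 2958 \cdot 26 = 76908$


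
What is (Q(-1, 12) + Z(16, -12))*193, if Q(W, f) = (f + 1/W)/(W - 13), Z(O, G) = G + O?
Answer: 8685/14 ≈ 620.36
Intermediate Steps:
Q(W, f) = (f + 1/W)/(-13 + W)
(Q(-1, 12) + Z(16, -12))*193 = ((1 - 1*12)/((-1)*(-13 - 1)) + (-12 + 16))*193 = (-1*(1 - 12)/(-14) + 4)*193 = (-1*(-1/14)*(-11) + 4)*193 = (-11/14 + 4)*193 = (45/14)*193 = 8685/14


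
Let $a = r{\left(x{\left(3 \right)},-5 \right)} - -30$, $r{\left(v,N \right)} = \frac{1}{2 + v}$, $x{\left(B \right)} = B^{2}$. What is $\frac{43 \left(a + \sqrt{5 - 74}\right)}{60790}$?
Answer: $\frac{14233}{668690} + \frac{43 i \sqrt{69}}{60790} \approx 0.021285 + 0.0058757 i$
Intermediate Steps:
$a = \frac{331}{11}$ ($a = \frac{1}{2 + 3^{2}} - -30 = \frac{1}{2 + 9} + 30 = \frac{1}{11} + 30 = \frac{331}{11} \approx 30.091$)
$\frac{43 \left(a + \sqrt{5 - 74}\right)}{60790} = \frac{43 \left(\frac{331}{11} + \sqrt{5 - 74}\right)}{60790} = 43 \left(\frac{331}{11} + \sqrt{-69}\right) \frac{1}{60790} = 43 \left(\frac{331}{11} + i \sqrt{69}\right) \frac{1}{60790} = \left(\frac{14233}{11} + 43 i \sqrt{69}\right) \frac{1}{60790} = \frac{14233}{668690} + \frac{43 i \sqrt{69}}{60790}$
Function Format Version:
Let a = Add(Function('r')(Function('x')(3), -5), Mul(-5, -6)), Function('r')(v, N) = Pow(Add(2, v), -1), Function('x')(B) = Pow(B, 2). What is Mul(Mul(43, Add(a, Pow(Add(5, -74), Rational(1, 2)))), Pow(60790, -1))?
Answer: Add(Rational(14233, 668690), Mul(Rational(43, 60790), I, Pow(69, Rational(1, 2)))) ≈ Add(0.021285, Mul(0.0058757, I))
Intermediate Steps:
a = Rational(331, 11) (a = Add(Pow(Add(2, Pow(3, 2)), -1), Mul(-5, -6)) = Add(Pow(Add(2, 9), -1), 30) = Add(Pow(11, -1), 30) = Add(Rational(1, 11), 30) = Rational(331, 11) ≈ 30.091)
Mul(Mul(43, Add(a, Pow(Add(5, -74), Rational(1, 2)))), Pow(60790, -1)) = Mul(Mul(43, Add(Rational(331, 11), Pow(Add(5, -74), Rational(1, 2)))), Pow(60790, -1)) = Mul(Mul(43, Add(Rational(331, 11), Pow(-69, Rational(1, 2)))), Rational(1, 60790)) = Mul(Mul(43, Add(Rational(331, 11), Mul(I, Pow(69, Rational(1, 2))))), Rational(1, 60790)) = Mul(Add(Rational(14233, 11), Mul(43, I, Pow(69, Rational(1, 2)))), Rational(1, 60790)) = Add(Rational(14233, 668690), Mul(Rational(43, 60790), I, Pow(69, Rational(1, 2))))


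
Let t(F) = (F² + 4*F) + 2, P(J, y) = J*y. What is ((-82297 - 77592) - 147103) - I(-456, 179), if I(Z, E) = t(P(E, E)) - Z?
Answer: -1027061295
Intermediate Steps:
t(F) = 2 + F² + 4*F
I(Z, E) = 2 + E⁴ - Z + 4*E² (I(Z, E) = (2 + (E*E)² + 4*(E*E)) - Z = (2 + (E²)² + 4*E²) - Z = (2 + E⁴ + 4*E²) - Z = 2 + E⁴ - Z + 4*E²)
((-82297 - 77592) - 147103) - I(-456, 179) = ((-82297 - 77592) - 147103) - (2 + 179⁴ - 1*(-456) + 4*179²) = (-159889 - 147103) - (2 + 1026625681 + 456 + 4*32041) = -306992 - (2 + 1026625681 + 456 + 128164) = -306992 - 1*1026754303 = -306992 - 1026754303 = -1027061295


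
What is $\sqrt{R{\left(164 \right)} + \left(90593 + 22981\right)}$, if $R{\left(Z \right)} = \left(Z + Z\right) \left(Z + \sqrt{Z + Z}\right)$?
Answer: $\sqrt{167366 + 656 \sqrt{82}} \approx 416.3$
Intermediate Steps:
$R{\left(Z \right)} = 2 Z \left(Z + \sqrt{2} \sqrt{Z}\right)$ ($R{\left(Z \right)} = 2 Z \left(Z + \sqrt{2 Z}\right) = 2 Z \left(Z + \sqrt{2} \sqrt{Z}\right)$)
$\sqrt{R{\left(164 \right)} + \left(90593 + 22981\right)} = \sqrt{\left(2 \cdot 164^{2} + 2 \sqrt{2} \cdot 164^{\frac{3}{2}}\right) + \left(90593 + 22981\right)} = \sqrt{\left(2 \cdot 26896 + 2 \sqrt{2} \cdot 328 \sqrt{41}\right) + 113574} = \sqrt{\left(53792 + 656 \sqrt{82}\right) + 113574} = \sqrt{167366 + 656 \sqrt{82}}$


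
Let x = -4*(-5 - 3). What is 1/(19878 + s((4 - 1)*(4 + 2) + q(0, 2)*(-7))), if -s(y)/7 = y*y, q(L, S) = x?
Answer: -1/277174 ≈ -3.6078e-6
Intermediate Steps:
x = 32 (x = -4*(-8) = 32)
q(L, S) = 32
s(y) = -7*y² (s(y) = -7*y*y = -7*y²)
1/(19878 + s((4 - 1)*(4 + 2) + q(0, 2)*(-7))) = 1/(19878 - 7*((4 - 1)*(4 + 2) + 32*(-7))²) = 1/(19878 - 7*(3*6 - 224)²) = 1/(19878 - 7*(18 - 224)²) = 1/(19878 - 7*(-206)²) = 1/(19878 - 7*42436) = 1/(19878 - 297052) = 1/(-277174) = -1/277174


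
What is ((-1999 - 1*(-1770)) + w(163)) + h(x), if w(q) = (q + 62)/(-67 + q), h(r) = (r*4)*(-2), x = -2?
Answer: -6741/32 ≈ -210.66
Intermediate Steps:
h(r) = -8*r (h(r) = (4*r)*(-2) = -8*r)
w(q) = (62 + q)/(-67 + q)
((-1999 - 1*(-1770)) + w(163)) + h(x) = ((-1999 - 1*(-1770)) + (62 + 163)/(-67 + 163)) - 8*(-2) = ((-1999 + 1770) + 225/96) + 16 = (-229 + (1/96)*225) + 16 = (-229 + 75/32) + 16 = -7253/32 + 16 = -6741/32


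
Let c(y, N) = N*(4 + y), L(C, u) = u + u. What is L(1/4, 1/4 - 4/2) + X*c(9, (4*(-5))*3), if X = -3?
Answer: 4673/2 ≈ 2336.5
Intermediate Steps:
L(C, u) = 2*u
L(1/4, 1/4 - 4/2) + X*c(9, (4*(-5))*3) = 2*(1/4 - 4/2) - 3*(4*(-5))*3*(4 + 9) = 2*(1*(¼) - 4*½) - 3*(-20*3)*13 = 2*(¼ - 2) - (-180)*13 = 2*(-7/4) - 3*(-780) = -7/2 + 2340 = 4673/2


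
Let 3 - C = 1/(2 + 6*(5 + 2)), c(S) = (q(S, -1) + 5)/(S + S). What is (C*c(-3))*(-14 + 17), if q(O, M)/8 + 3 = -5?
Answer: 7729/88 ≈ 87.830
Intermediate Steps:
q(O, M) = -64 (q(O, M) = -24 + 8*(-5) = -24 - 40 = -64)
c(S) = -59/(2*S) (c(S) = (-64 + 5)/(S + S) = -59*1/(2*S) = -59/(2*S))
C = 131/44 (C = 3 - 1/(2 + 6*(5 + 2)) = 3 - 1/(2 + 6*7) = 3 - 1/(2 + 42) = 3 - 1/44 = 131/44 ≈ 2.9773)
(C*c(-3))*(-14 + 17) = (131*(-59/2/(-3))/44)*(-14 + 17) = (131*(-59/2*(-⅓))/44)*3 = ((131/44)*(59/6))*3 = (7729/264)*3 = 7729/88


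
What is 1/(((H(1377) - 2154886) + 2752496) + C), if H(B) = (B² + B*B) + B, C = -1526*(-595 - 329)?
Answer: 1/5801269 ≈ 1.7238e-7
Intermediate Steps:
C = 1410024 (C = -1526*(-924) = 1410024)
H(B) = B + 2*B² (H(B) = (B² + B²) + B = 2*B² + B = B + 2*B²)
1/(((H(1377) - 2154886) + 2752496) + C) = 1/(((1377*(1 + 2*1377) - 2154886) + 2752496) + 1410024) = 1/(((1377*(1 + 2754) - 2154886) + 2752496) + 1410024) = 1/(((1377*2755 - 2154886) + 2752496) + 1410024) = 1/(((3793635 - 2154886) + 2752496) + 1410024) = 1/((1638749 + 2752496) + 1410024) = 1/(4391245 + 1410024) = 1/5801269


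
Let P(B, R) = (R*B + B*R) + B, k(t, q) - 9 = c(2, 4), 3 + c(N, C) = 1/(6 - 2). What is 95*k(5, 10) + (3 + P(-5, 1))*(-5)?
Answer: 2615/4 ≈ 653.75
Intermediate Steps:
c(N, C) = -11/4 (c(N, C) = -3 + 1/(6 - 2) = -3 + 1/4 = -11/4)
k(t, q) = 25/4 (k(t, q) = 9 - 11/4 = 25/4)
P(B, R) = B + 2*B*R (P(B, R) = (B*R + B*R) + B = 2*B*R + B = B + 2*B*R)
95*k(5, 10) + (3 + P(-5, 1))*(-5) = 95*(25/4) + (3 - 5*(1 + 2*1))*(-5) = 2375/4 + (3 - 5*(1 + 2))*(-5) = 2375/4 + (3 - 5*3)*(-5) = 2375/4 + (3 - 15)*(-5) = 2375/4 - 12*(-5) = 2375/4 + 60 = 2615/4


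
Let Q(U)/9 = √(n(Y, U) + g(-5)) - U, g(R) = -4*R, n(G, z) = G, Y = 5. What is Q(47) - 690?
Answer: -1068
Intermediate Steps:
Q(U) = 45 - 9*U (Q(U) = 9*(√(5 - 4*(-5)) - U) = 9*(√(5 + 20) - U) = 9*(√25 - U) = 9*(5 - U) = 45 - 9*U)
Q(47) - 690 = (45 - 9*47) - 690 = (45 - 423) - 690 = -378 - 690 = -1068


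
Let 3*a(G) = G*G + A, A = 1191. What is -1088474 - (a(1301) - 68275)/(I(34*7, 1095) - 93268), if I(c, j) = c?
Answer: -303780719693/279090 ≈ -1.0885e+6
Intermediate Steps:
a(G) = 397 + G²/3 (a(G) = (G*G + 1191)/3 = (G² + 1191)/3 = (1191 + G²)/3 = 397 + G²/3)
-1088474 - (a(1301) - 68275)/(I(34*7, 1095) - 93268) = -1088474 - ((397 + (⅓)*1301²) - 68275)/(34*7 - 93268) = -1088474 - ((397 + (⅓)*1692601) - 68275)/(238 - 93268) = -1088474 - ((397 + 1692601/3) - 68275)/(-93030) = -1088474 - (1693792/3 - 68275)*(-1)/93030 = -1088474 - 1488967*(-1)/(3*93030) = -1088474 - 1*(-1488967/279090) = -1088474 + 1488967/279090 = -303780719693/279090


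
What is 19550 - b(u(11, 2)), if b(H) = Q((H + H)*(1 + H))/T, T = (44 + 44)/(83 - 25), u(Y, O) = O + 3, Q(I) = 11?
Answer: 78171/4 ≈ 19543.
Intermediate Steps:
u(Y, O) = 3 + O
T = 44/29 (T = 88/58 = 88*(1/58) = 44/29 ≈ 1.5172)
b(H) = 29/4 (b(H) = 11/(44/29) = 11*(29/44) = 29/4)
19550 - b(u(11, 2)) = 19550 - 1*29/4 = 19550 - 29/4 = 78171/4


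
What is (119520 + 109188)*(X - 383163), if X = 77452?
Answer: -69918551388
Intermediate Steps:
(119520 + 109188)*(X - 383163) = (119520 + 109188)*(77452 - 383163) = 228708*(-305711) = -69918551388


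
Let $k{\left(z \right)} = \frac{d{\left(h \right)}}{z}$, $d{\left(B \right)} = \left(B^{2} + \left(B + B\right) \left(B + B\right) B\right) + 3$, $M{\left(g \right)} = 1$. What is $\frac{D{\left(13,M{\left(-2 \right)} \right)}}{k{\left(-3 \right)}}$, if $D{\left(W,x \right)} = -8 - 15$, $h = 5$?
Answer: $\frac{23}{176} \approx 0.13068$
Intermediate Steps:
$D{\left(W,x \right)} = -23$
$d{\left(B \right)} = 3 + B^{2} + 4 B^{3}$ ($d{\left(B \right)} = \left(B^{2} + 2 B 2 B B\right) + 3 = \left(B^{2} + 4 B^{2} B\right) + 3 = \left(B^{2} + 4 B^{3}\right) + 3 = 3 + B^{2} + 4 B^{3}$)
$k{\left(z \right)} = \frac{528}{z}$ ($k{\left(z \right)} = \frac{3 + 5^{2} + 4 \cdot 5^{3}}{z} = \frac{3 + 25 + 4 \cdot 125}{z} = \frac{3 + 25 + 500}{z} = \frac{528}{z}$)
$\frac{D{\left(13,M{\left(-2 \right)} \right)}}{k{\left(-3 \right)}} = - \frac{23}{528 \frac{1}{-3}} = - \frac{23}{528 \left(- \frac{1}{3}\right)} = - \frac{23}{-176} = \left(-23\right) \left(- \frac{1}{176}\right) = \frac{23}{176}$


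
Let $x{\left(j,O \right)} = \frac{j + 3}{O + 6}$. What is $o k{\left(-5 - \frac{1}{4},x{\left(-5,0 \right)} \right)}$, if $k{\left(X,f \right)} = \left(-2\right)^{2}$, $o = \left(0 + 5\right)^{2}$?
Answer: $100$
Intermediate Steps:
$x{\left(j,O \right)} = \frac{3 + j}{6 + O}$
$o = 25$ ($o = 5^{2} = 25$)
$k{\left(X,f \right)} = 4$
$o k{\left(-5 - \frac{1}{4},x{\left(-5,0 \right)} \right)} = 25 \cdot 4 = 100$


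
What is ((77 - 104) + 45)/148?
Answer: 9/74 ≈ 0.12162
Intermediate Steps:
((77 - 104) + 45)/148 = (-27 + 45)*(1/148) = 18*(1/148) = 9/74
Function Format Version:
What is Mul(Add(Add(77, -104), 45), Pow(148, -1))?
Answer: Rational(9, 74) ≈ 0.12162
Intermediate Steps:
Mul(Add(Add(77, -104), 45), Pow(148, -1)) = Mul(Add(-27, 45), Rational(1, 148)) = Mul(18, Rational(1, 148)) = Rational(9, 74)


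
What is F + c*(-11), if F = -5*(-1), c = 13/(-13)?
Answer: 16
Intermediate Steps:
c = -1 (c = 13*(-1/13) = -1)
F = 5
F + c*(-11) = 5 - 1*(-11) = 5 + 11 = 16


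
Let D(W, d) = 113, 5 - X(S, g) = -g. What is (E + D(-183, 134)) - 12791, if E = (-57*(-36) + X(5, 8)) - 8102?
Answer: -18715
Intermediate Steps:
X(S, g) = 5 + g (X(S, g) = 5 - (-1)*g = 5 + g)
E = -6037 (E = (-57*(-36) + (5 + 8)) - 8102 = (2052 + 13) - 8102 = 2065 - 8102 = -6037)
(E + D(-183, 134)) - 12791 = (-6037 + 113) - 12791 = -5924 - 12791 = -18715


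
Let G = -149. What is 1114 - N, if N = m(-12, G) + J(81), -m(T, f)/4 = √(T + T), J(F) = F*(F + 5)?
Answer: -5852 + 8*I*√6 ≈ -5852.0 + 19.596*I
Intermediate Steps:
J(F) = F*(5 + F)
m(T, f) = -4*√2*√T (m(T, f) = -4*√(T + T) = -4*√2*√T)
N = 6966 - 8*I*√6 (N = -4*√2*√(-12) + 81*(5 + 81) = -4*√2*2*I*√3 + 81*86 = -8*I*√6 + 6966 = 6966 - 8*I*√6 ≈ 6966.0 - 19.596*I)
1114 - N = 1114 - (6966 - 8*I*√6) = 1114 + (-6966 + 8*I*√6) = -5852 + 8*I*√6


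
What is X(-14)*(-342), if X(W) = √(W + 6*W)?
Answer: -2394*I*√2 ≈ -3385.6*I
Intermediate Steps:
X(W) = √7*√W (X(W) = √(7*W) = √7*√W)
X(-14)*(-342) = (√7*√(-14))*(-342) = (√7*(I*√14))*(-342) = (7*I*√2)*(-342) = -2394*I*√2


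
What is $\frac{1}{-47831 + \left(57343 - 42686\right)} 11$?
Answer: $- \frac{11}{33174} \approx -0.00033158$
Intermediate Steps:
$\frac{1}{-47831 + \left(57343 - 42686\right)} 11 = \frac{1}{-47831 + 14657} \cdot 11 = \frac{1}{-33174} \cdot 11 = \left(- \frac{1}{33174}\right) 11 = - \frac{11}{33174}$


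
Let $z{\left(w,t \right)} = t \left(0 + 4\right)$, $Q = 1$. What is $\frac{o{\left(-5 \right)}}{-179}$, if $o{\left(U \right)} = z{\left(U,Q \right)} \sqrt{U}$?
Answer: $- \frac{4 i \sqrt{5}}{179} \approx - 0.049968 i$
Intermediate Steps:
$z{\left(w,t \right)} = 4 t$ ($z{\left(w,t \right)} = t 4 = 4 t$)
$o{\left(U \right)} = 4 \sqrt{U}$ ($o{\left(U \right)} = 4 \cdot 1 \sqrt{U} = 4 \sqrt{U}$)
$\frac{o{\left(-5 \right)}}{-179} = \frac{4 \sqrt{-5}}{-179} = 4 i \sqrt{5} \left(- \frac{1}{179}\right) = - \frac{4 i \sqrt{5}}{179}$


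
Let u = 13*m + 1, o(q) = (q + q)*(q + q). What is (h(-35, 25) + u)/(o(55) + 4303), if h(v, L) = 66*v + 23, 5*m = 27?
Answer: -11079/82015 ≈ -0.13509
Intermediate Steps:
m = 27/5 (m = (⅕)*27 = 27/5 ≈ 5.4000)
h(v, L) = 23 + 66*v
o(q) = 4*q² (o(q) = (2*q)*(2*q) = 4*q²)
u = 356/5 (u = 13*(27/5) + 1 = 351/5 + 1 = 356/5 ≈ 71.200)
(h(-35, 25) + u)/(o(55) + 4303) = ((23 + 66*(-35)) + 356/5)/(4*55² + 4303) = ((23 - 2310) + 356/5)/(4*3025 + 4303) = (-2287 + 356/5)/(12100 + 4303) = -11079/5/16403 = -11079/5*1/16403 = -11079/82015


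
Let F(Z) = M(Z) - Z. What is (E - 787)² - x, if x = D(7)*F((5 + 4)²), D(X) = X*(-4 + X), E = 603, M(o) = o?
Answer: 33856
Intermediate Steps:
F(Z) = 0 (F(Z) = Z - Z = 0)
x = 0 (x = (7*(-4 + 7))*0 = (7*3)*0 = 21*0 = 0)
(E - 787)² - x = (603 - 787)² - 1*0 = (-184)² + 0 = 33856 + 0 = 33856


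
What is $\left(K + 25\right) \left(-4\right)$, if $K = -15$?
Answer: $-40$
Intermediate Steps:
$\left(K + 25\right) \left(-4\right) = \left(-15 + 25\right) \left(-4\right) = 10 \left(-4\right) = -40$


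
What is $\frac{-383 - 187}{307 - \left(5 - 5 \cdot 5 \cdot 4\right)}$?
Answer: $- \frac{95}{67} \approx -1.4179$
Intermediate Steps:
$\frac{-383 - 187}{307 - \left(5 - 5 \cdot 5 \cdot 4\right)} = - \frac{570}{307 + \left(5 \cdot 20 - 5\right)} = - \frac{570}{307 + \left(100 - 5\right)} = - \frac{570}{307 + 95} = - \frac{570}{402} = \left(-570\right) \frac{1}{402} = - \frac{95}{67}$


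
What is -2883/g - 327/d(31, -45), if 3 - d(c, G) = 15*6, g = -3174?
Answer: 143191/30682 ≈ 4.6669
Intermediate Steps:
d(c, G) = -87 (d(c, G) = 3 - 15*6 = 3 - 1*90 = 3 - 90 = -87)
-2883/g - 327/d(31, -45) = -2883/(-3174) - 327/(-87) = -2883*(-1/3174) - 327*(-1/87) = 961/1058 + 109/29 = 143191/30682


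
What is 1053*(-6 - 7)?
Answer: -13689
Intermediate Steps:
1053*(-6 - 7) = 1053*(-13) = -13689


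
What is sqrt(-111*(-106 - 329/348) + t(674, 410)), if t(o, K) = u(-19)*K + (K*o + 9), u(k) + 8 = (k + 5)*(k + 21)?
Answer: sqrt(919919237)/58 ≈ 522.93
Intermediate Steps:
u(k) = -8 + (5 + k)*(21 + k) (u(k) = -8 + (k + 5)*(k + 21) = -8 + (5 + k)*(21 + k))
t(o, K) = 9 - 36*K + K*o (t(o, K) = (97 + (-19)**2 + 26*(-19))*K + (K*o + 9) = (97 + 361 - 494)*K + (9 + K*o) = -36*K + (9 + K*o) = 9 - 36*K + K*o)
sqrt(-111*(-106 - 329/348) + t(674, 410)) = sqrt(-111*(-106 - 329/348) + (9 - 36*410 + 410*674)) = sqrt(-111*(-106 - 329*1/348) + (9 - 14760 + 276340)) = sqrt(-111*(-106 - 329/348) + 261589) = sqrt(-111*(-37217/348) + 261589) = sqrt(1377029/116 + 261589) = sqrt(31721353/116) = sqrt(919919237)/58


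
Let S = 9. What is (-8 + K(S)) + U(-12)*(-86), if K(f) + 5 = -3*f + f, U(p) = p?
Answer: 1001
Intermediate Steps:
K(f) = -5 - 2*f (K(f) = -5 + (-3*f + f) = -5 - 2*f)
(-8 + K(S)) + U(-12)*(-86) = (-8 + (-5 - 2*9)) - 12*(-86) = (-8 + (-5 - 18)) + 1032 = (-8 - 23) + 1032 = -31 + 1032 = 1001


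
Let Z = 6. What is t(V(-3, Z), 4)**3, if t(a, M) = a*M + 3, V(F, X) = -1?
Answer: -1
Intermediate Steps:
t(a, M) = 3 + M*a (t(a, M) = M*a + 3 = 3 + M*a)
t(V(-3, Z), 4)**3 = (3 + 4*(-1))**3 = (3 - 4)**3 = (-1)**3 = -1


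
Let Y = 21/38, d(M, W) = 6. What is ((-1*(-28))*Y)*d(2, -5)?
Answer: 1764/19 ≈ 92.842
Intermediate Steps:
Y = 21/38 (Y = 21*(1/38) = 21/38 ≈ 0.55263)
((-1*(-28))*Y)*d(2, -5) = (-1*(-28)*(21/38))*6 = (28*(21/38))*6 = (294/19)*6 = 1764/19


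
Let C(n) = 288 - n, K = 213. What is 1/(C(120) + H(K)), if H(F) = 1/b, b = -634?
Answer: 634/106511 ≈ 0.0059524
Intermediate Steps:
H(F) = -1/634 (H(F) = 1/(-634) = -1/634)
1/(C(120) + H(K)) = 1/((288 - 1*120) - 1/634) = 1/((288 - 120) - 1/634) = 1/(168 - 1/634) = 1/(106511/634) = 634/106511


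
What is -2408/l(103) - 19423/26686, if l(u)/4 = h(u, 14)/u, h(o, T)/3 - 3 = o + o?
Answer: -151533667/1521102 ≈ -99.621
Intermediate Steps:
h(o, T) = 9 + 6*o (h(o, T) = 9 + 3*(o + o) = 9 + 3*(2*o) = 9 + 6*o)
l(u) = 4*(9 + 6*u)/u (l(u) = 4*((9 + 6*u)/u) = 4*(9 + 6*u)/u)
-2408/l(103) - 19423/26686 = -2408/(24 + 36/103) - 19423/26686 = -2408/2508/103 - 19423/26686 = -2408*103/2508 - 19423/26686 = -62006/627 - 19423/26686 = -151533667/1521102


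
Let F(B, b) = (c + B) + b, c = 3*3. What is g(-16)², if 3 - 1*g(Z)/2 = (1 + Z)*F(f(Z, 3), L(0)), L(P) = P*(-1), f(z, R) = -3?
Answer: 34596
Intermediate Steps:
c = 9
L(P) = -P
F(B, b) = 9 + B + b (F(B, b) = (9 + B) + b = 9 + B + b)
g(Z) = -6 - 12*Z (g(Z) = 6 - 2*(1 + Z)*(9 - 3 - 1*0) = 6 - 2*(1 + Z)*(9 - 3 + 0) = 6 - 2*(1 + Z)*6 = 6 - 2*(6 + 6*Z) = 6 + (-12 - 12*Z) = -6 - 12*Z)
g(-16)² = (-6 - 12*(-16))² = (-6 + 192)² = 186² = 34596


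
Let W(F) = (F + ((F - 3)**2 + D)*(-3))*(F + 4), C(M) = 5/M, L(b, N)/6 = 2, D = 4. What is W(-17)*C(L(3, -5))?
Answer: 79885/12 ≈ 6657.1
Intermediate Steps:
L(b, N) = 12 (L(b, N) = 6*2 = 12)
W(F) = (4 + F)*(-12 + F - 3*(-3 + F)**2) (W(F) = (F + ((F - 3)**2 + 4)*(-3))*(F + 4) = (F + ((-3 + F)**2 + 4)*(-3))*(4 + F) = (F + (4 + (-3 + F)**2)*(-3))*(4 + F) = (F + (-12 - 3*(-3 + F)**2))*(4 + F) = (-12 + F - 3*(-3 + F)**2)*(4 + F) = (4 + F)*(-12 + F - 3*(-3 + F)**2))
W(-17)*C(L(3, -5)) = (-156 - 3*(-17)**3 + 7*(-17)**2 + 37*(-17))*(5/12) = (-156 - 3*(-4913) + 7*289 - 629)*(5*(1/12)) = (-156 + 14739 + 2023 - 629)*(5/12) = 15977*(5/12) = 79885/12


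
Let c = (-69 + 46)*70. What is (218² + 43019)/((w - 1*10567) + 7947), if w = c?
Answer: -30181/1410 ≈ -21.405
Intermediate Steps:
c = -1610 (c = -23*70 = -1610)
w = -1610
(218² + 43019)/((w - 1*10567) + 7947) = (218² + 43019)/((-1610 - 1*10567) + 7947) = (47524 + 43019)/((-1610 - 10567) + 7947) = 90543/(-12177 + 7947) = 90543/(-4230) = 90543*(-1/4230) = -30181/1410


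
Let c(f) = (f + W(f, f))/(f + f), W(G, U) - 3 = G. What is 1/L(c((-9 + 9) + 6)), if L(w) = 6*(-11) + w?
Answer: -4/259 ≈ -0.015444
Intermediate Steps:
W(G, U) = 3 + G
c(f) = (3 + 2*f)/(2*f) (c(f) = (f + (3 + f))/(f + f) = (3 + 2*f)/((2*f)) = (3 + 2*f)*(1/(2*f)) = (3 + 2*f)/(2*f))
L(w) = -66 + w
1/L(c((-9 + 9) + 6)) = 1/(-66 + (3/2 + ((-9 + 9) + 6))/((-9 + 9) + 6)) = 1/(-66 + (3/2 + (0 + 6))/(0 + 6)) = 1/(-66 + (3/2 + 6)/6) = 1/(-66 + (1/6)*(15/2)) = 1/(-66 + 5/4) = 1/(-259/4) = -4/259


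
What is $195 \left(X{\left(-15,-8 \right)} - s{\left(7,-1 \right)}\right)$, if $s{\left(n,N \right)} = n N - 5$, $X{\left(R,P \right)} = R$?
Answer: $-585$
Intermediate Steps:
$s{\left(n,N \right)} = -5 + N n$ ($s{\left(n,N \right)} = N n - 5 = -5 + N n$)
$195 \left(X{\left(-15,-8 \right)} - s{\left(7,-1 \right)}\right) = 195 \left(-15 - \left(-5 - 7\right)\right) = 195 \left(-15 - -12\right) = 195 \left(-15 + 12\right) = 195 \left(-3\right) = -585$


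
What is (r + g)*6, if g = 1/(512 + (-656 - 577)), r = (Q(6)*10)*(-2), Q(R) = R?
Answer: -519126/721 ≈ -720.01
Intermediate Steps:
r = -120 (r = (6*10)*(-2) = 60*(-2) = -120)
g = -1/721 (g = 1/(512 - 1233) = 1/(-721) = -1/721 ≈ -0.0013870)
(r + g)*6 = (-120 - 1/721)*6 = -86521/721*6 = -519126/721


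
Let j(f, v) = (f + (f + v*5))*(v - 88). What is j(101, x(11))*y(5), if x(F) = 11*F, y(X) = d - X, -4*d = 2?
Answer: -292941/2 ≈ -1.4647e+5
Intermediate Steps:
d = -½ (d = -¼*2 = -½ ≈ -0.50000)
y(X) = -½ - X
j(f, v) = (-88 + v)*(2*f + 5*v) (j(f, v) = (f + (f + 5*v))*(-88 + v) = (2*f + 5*v)*(-88 + v) = (-88 + v)*(2*f + 5*v))
j(101, x(11))*y(5) = (-4840*11 - 176*101 + 5*(11*11)² + 2*101*(11*11))*(-½ - 1*5) = (-440*121 - 17776 + 5*121² + 2*101*121)*(-½ - 5) = (-53240 - 17776 + 5*14641 + 24442)*(-11/2) = (-53240 - 17776 + 73205 + 24442)*(-11/2) = 26631*(-11/2) = -292941/2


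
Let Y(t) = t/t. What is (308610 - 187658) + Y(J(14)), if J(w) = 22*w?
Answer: 120953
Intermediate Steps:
Y(t) = 1
(308610 - 187658) + Y(J(14)) = (308610 - 187658) + 1 = 120952 + 1 = 120953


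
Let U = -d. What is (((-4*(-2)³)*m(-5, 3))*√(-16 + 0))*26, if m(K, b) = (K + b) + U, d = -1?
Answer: -3328*I ≈ -3328.0*I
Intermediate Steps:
U = 1 (U = -1*(-1) = 1)
m(K, b) = 1 + K + b (m(K, b) = (K + b) + 1 = 1 + K + b)
(((-4*(-2)³)*m(-5, 3))*√(-16 + 0))*26 = (((-4*(-2)³)*(1 - 5 + 3))*√(-16 + 0))*26 = ((-4*(-8)*(-1))*√(-16))*26 = ((32*(-1))*(4*I))*26 = -128*I*26 = -3328*I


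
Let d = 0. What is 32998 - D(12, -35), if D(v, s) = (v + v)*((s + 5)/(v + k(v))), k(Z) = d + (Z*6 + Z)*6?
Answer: 1418974/43 ≈ 32999.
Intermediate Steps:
k(Z) = 42*Z (k(Z) = 0 + (Z*6 + Z)*6 = 0 + (6*Z + Z)*6 = 0 + (7*Z)*6 = 0 + 42*Z = 42*Z)
D(v, s) = 10/43 + 2*s/43 (D(v, s) = (v + v)*((s + 5)/(v + 42*v)) = (2*v)*((5 + s)/((43*v))) = (2*v)*((5 + s)*(1/(43*v))) = (2*v)*((5 + s)/(43*v)) = 10/43 + 2*s/43)
32998 - D(12, -35) = 32998 - (10/43 + (2/43)*(-35)) = 32998 - (10/43 - 70/43) = 32998 - 1*(-60/43) = 32998 + 60/43 = 1418974/43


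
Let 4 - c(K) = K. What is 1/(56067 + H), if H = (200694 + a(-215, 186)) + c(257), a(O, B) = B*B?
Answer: 1/291104 ≈ 3.4352e-6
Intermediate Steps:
c(K) = 4 - K
a(O, B) = B**2
H = 235037 (H = (200694 + 186**2) + (4 - 1*257) = (200694 + 34596) + (4 - 257) = 235290 - 253 = 235037)
1/(56067 + H) = 1/(56067 + 235037) = 1/291104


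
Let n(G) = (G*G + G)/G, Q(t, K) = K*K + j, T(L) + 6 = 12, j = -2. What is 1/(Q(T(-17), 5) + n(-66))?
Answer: -1/42 ≈ -0.023810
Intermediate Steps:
T(L) = 6 (T(L) = -6 + 12 = 6)
Q(t, K) = -2 + K² (Q(t, K) = K*K - 2 = K² - 2 = -2 + K²)
n(G) = (G + G²)/G (n(G) = (G² + G)/G = (G + G²)/G)
1/(Q(T(-17), 5) + n(-66)) = 1/((-2 + 5²) + (1 - 66)) = 1/((-2 + 25) - 65) = 1/(23 - 65) = 1/(-42) = -1/42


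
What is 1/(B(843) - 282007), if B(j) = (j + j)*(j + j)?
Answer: 1/2560589 ≈ 3.9054e-7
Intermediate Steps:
B(j) = 4*j² (B(j) = (2*j)*(2*j) = 4*j²)
1/(B(843) - 282007) = 1/(4*843² - 282007) = 1/(4*710649 - 282007) = 1/(2842596 - 282007) = 1/2560589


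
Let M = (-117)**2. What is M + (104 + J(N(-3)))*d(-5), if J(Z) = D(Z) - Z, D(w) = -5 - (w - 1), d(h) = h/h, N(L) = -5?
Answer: 13799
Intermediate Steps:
d(h) = 1
D(w) = -4 - w (D(w) = -5 - (-1 + w) = -5 + (1 - w) = -4 - w)
M = 13689
J(Z) = -4 - 2*Z (J(Z) = (-4 - Z) - Z = -4 - 2*Z)
M + (104 + J(N(-3)))*d(-5) = 13689 + (104 + (-4 - 2*(-5)))*1 = 13689 + (104 + (-4 + 10))*1 = 13689 + (104 + 6)*1 = 13689 + 110*1 = 13689 + 110 = 13799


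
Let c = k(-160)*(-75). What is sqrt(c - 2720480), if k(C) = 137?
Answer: I*sqrt(2730755) ≈ 1652.5*I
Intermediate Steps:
c = -10275 (c = 137*(-75) = -10275)
sqrt(c - 2720480) = sqrt(-10275 - 2720480) = sqrt(-2730755) = I*sqrt(2730755)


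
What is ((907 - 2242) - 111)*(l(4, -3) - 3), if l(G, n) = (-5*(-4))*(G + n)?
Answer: -24582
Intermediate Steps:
l(G, n) = 20*G + 20*n (l(G, n) = 20*(G + n) = 20*G + 20*n)
((907 - 2242) - 111)*(l(4, -3) - 3) = ((907 - 2242) - 111)*((20*4 + 20*(-3)) - 3) = (-1335 - 111)*((80 - 60) - 3) = -1446*(20 - 3) = -1446*17 = -24582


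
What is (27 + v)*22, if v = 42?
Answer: 1518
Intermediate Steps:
(27 + v)*22 = (27 + 42)*22 = 69*22 = 1518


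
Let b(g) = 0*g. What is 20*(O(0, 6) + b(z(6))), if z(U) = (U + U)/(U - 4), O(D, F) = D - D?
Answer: 0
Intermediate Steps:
O(D, F) = 0
z(U) = 2*U/(-4 + U) (z(U) = (2*U)/(-4 + U) = 2*U/(-4 + U))
b(g) = 0
20*(O(0, 6) + b(z(6))) = 20*(0 + 0) = 20*0 = 0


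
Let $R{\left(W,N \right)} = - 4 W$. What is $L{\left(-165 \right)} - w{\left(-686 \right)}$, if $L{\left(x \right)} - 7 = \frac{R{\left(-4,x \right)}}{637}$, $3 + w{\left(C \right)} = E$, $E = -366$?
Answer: $\frac{239528}{637} \approx 376.02$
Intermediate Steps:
$w{\left(C \right)} = -369$ ($w{\left(C \right)} = -3 - 366 = -369$)
$L{\left(x \right)} = \frac{4475}{637}$ ($L{\left(x \right)} = 7 + \frac{\left(-4\right) \left(-4\right)}{637} = 7 + 16 \cdot \frac{1}{637} = 7 + \frac{16}{637} = \frac{4475}{637}$)
$L{\left(-165 \right)} - w{\left(-686 \right)} = \frac{4475}{637} - -369 = \frac{4475}{637} + 369 = \frac{239528}{637}$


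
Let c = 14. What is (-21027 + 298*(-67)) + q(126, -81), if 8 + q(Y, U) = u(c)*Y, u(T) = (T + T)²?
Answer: 57783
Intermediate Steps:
u(T) = 4*T² (u(T) = (2*T)² = 4*T²)
q(Y, U) = -8 + 784*Y (q(Y, U) = -8 + (4*14²)*Y = -8 + (4*196)*Y = -8 + 784*Y)
(-21027 + 298*(-67)) + q(126, -81) = (-21027 + 298*(-67)) + (-8 + 784*126) = (-21027 - 19966) + (-8 + 98784) = -40993 + 98776 = 57783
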